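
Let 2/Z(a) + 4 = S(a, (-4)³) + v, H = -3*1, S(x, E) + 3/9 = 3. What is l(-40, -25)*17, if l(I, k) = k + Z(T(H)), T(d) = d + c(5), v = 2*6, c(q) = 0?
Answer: -6749/16 ≈ -421.81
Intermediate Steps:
S(x, E) = 8/3 (S(x, E) = -⅓ + 3 = 8/3)
v = 12
H = -3
T(d) = d (T(d) = d + 0 = d)
Z(a) = 3/16 (Z(a) = 2/(-4 + (8/3 + 12)) = 2/(-4 + 44/3) = 2/(32/3) = 2*(3/32) = 3/16)
l(I, k) = 3/16 + k (l(I, k) = k + 3/16 = 3/16 + k)
l(-40, -25)*17 = (3/16 - 25)*17 = -397/16*17 = -6749/16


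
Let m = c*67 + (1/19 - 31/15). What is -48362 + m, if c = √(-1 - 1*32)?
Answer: -13783744/285 + 67*I*√33 ≈ -48364.0 + 384.89*I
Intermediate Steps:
c = I*√33 (c = √(-1 - 32) = √(-33) = I*√33 ≈ 5.7446*I)
m = -574/285 + 67*I*√33 (m = (I*√33)*67 + (1/19 - 31/15) = 67*I*√33 + (1*(1/19) - 31*1/15) = 67*I*√33 + (1/19 - 31/15) = 67*I*√33 - 574/285 = -574/285 + 67*I*√33 ≈ -2.014 + 384.89*I)
-48362 + m = -48362 + (-574/285 + 67*I*√33) = -13783744/285 + 67*I*√33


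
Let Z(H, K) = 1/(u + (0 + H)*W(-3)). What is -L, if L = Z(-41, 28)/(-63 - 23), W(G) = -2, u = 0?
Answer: 1/7052 ≈ 0.00014180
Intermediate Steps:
Z(H, K) = -1/(2*H) (Z(H, K) = 1/(0 + (0 + H)*(-2)) = 1/(0 + H*(-2)) = 1/(0 - 2*H) = 1/(-2*H) = -1/(2*H))
L = -1/7052 (L = (-½/(-41))/(-63 - 23) = -½*(-1/41)/(-86) = (1/82)*(-1/86) = -1/7052 ≈ -0.00014180)
-L = -1*(-1/7052) = 1/7052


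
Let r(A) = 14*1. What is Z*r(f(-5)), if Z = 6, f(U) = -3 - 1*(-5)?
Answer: 84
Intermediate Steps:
f(U) = 2 (f(U) = -3 + 5 = 2)
r(A) = 14
Z*r(f(-5)) = 6*14 = 84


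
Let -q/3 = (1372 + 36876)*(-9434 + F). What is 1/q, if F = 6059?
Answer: 1/387261000 ≈ 2.5822e-9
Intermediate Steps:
q = 387261000 (q = -3*(1372 + 36876)*(-9434 + 6059) = -114744*(-3375) = -3*(-129087000) = 387261000)
1/q = 1/387261000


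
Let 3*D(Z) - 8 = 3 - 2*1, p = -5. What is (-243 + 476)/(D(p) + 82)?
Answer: 233/85 ≈ 2.7412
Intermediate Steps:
D(Z) = 3 (D(Z) = 8/3 + (3 - 2*1)/3 = 8/3 + (3 - 2)/3 = 8/3 + (1/3)*1 = 8/3 + 1/3 = 3)
(-243 + 476)/(D(p) + 82) = (-243 + 476)/(3 + 82) = 233/85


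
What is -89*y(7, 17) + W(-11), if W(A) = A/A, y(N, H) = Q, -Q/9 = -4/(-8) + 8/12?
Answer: 1871/2 ≈ 935.50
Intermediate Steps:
Q = -21/2 (Q = -9*(-4/(-8) + 8/12) = -9*(-4*(-⅛) + 8*(1/12)) = -9*(½ + ⅔) = -9*7/6 = -21/2 ≈ -10.500)
y(N, H) = -21/2
W(A) = 1
-89*y(7, 17) + W(-11) = -89*(-21/2) + 1 = 1869/2 + 1 = 1871/2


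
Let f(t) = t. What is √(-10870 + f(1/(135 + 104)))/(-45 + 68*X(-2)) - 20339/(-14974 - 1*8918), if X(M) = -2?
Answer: 1849/2172 - I*√620905031/43259 ≈ 0.85129 - 0.57602*I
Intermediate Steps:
√(-10870 + f(1/(135 + 104)))/(-45 + 68*X(-2)) - 20339/(-14974 - 1*8918) = √(-10870 + 1/(135 + 104))/(-45 + 68*(-2)) - 20339/(-14974 - 1*8918) = √(-10870 + 1/239)/(-45 - 136) - 20339/(-14974 - 8918) = √(-10870 + 1/239)/(-181) - 20339/(-23892) = √(-2597929/239)*(-1/181) - 20339*(-1/23892) = (I*√620905031/239)*(-1/181) + 1849/2172 = -I*√620905031/43259 + 1849/2172 = 1849/2172 - I*√620905031/43259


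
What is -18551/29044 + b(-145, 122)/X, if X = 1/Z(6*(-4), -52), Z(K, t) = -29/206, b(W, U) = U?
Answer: -53289589/2991532 ≈ -17.813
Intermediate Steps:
Z(K, t) = -29/206 (Z(K, t) = -29*1/206 = -29/206)
X = -206/29 (X = 1/(-29/206) = -206/29 ≈ -7.1034)
-18551/29044 + b(-145, 122)/X = -18551/29044 + 122/(-206/29) = -18551*1/29044 + 122*(-29/206) = -18551/29044 - 1769/103 = -53289589/2991532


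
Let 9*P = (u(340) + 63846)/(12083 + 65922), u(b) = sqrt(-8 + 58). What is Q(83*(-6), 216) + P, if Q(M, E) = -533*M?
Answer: 20705186264/78005 + sqrt(2)/140409 ≈ 2.6543e+5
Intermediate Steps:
u(b) = 5*sqrt(2) (u(b) = sqrt(50) = 5*sqrt(2))
P = 7094/78005 + sqrt(2)/140409 (P = ((5*sqrt(2) + 63846)/(12083 + 65922))/9 = ((63846 + 5*sqrt(2))/78005)/9 = ((63846 + 5*sqrt(2))*(1/78005))/9 = (63846/78005 + sqrt(2)/15601)/9 = 7094/78005 + sqrt(2)/140409 ≈ 0.090953)
Q(83*(-6), 216) + P = -44239*(-6) + (7094/78005 + sqrt(2)/140409) = -533*(-498) + (7094/78005 + sqrt(2)/140409) = 265434 + (7094/78005 + sqrt(2)/140409) = 20705186264/78005 + sqrt(2)/140409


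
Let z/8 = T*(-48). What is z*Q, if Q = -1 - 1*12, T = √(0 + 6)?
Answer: 4992*√6 ≈ 12228.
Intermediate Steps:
T = √6 ≈ 2.4495
Q = -13 (Q = -1 - 12 = -13)
z = -384*√6 (z = 8*(√6*(-48)) = 8*(-48*√6) = -384*√6 ≈ -940.60)
z*Q = -384*√6*(-13) = 4992*√6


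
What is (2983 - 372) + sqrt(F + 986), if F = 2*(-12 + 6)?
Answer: 2611 + sqrt(974) ≈ 2642.2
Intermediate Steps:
F = -12 (F = 2*(-6) = -12)
(2983 - 372) + sqrt(F + 986) = (2983 - 372) + sqrt(-12 + 986) = 2611 + sqrt(974)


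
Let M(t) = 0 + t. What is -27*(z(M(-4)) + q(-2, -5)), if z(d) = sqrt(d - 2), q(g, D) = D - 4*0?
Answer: 135 - 27*I*sqrt(6) ≈ 135.0 - 66.136*I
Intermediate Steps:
M(t) = t
q(g, D) = D (q(g, D) = D + 0 = D)
z(d) = sqrt(-2 + d)
-27*(z(M(-4)) + q(-2, -5)) = -27*(sqrt(-2 - 4) - 5) = -27*(sqrt(-6) - 5) = -27*(I*sqrt(6) - 5) = -27*(-5 + I*sqrt(6)) = 135 - 27*I*sqrt(6)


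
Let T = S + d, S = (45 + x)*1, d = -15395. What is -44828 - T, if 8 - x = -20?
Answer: -29506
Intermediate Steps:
x = 28 (x = 8 - 1*(-20) = 8 + 20 = 28)
S = 73 (S = (45 + 28)*1 = 73*1 = 73)
T = -15322 (T = 73 - 15395 = -15322)
-44828 - T = -44828 - 1*(-15322) = -44828 + 15322 = -29506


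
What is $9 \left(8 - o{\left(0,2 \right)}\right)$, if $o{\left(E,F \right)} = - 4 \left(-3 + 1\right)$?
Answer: $0$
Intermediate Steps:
$o{\left(E,F \right)} = 8$ ($o{\left(E,F \right)} = \left(-4\right) \left(-2\right) = 8$)
$9 \left(8 - o{\left(0,2 \right)}\right) = 9 \left(8 - 8\right) = 9 \cdot 0 = 0$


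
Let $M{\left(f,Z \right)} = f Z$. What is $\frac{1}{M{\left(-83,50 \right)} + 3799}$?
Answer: $- \frac{1}{351} \approx -0.002849$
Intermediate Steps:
$M{\left(f,Z \right)} = Z f$
$\frac{1}{M{\left(-83,50 \right)} + 3799} = \frac{1}{50 \left(-83\right) + 3799} = \frac{1}{-4150 + 3799} = \frac{1}{-351} = - \frac{1}{351}$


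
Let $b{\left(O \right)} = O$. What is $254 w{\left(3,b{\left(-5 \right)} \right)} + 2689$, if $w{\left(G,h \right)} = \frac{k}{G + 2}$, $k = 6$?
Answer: $\frac{14969}{5} \approx 2993.8$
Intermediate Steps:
$w{\left(G,h \right)} = \frac{6}{2 + G}$ ($w{\left(G,h \right)} = \frac{6}{G + 2} = \frac{6}{2 + G}$)
$254 w{\left(3,b{\left(-5 \right)} \right)} + 2689 = 254 \frac{6}{2 + 3} + 2689 = 254 \cdot \frac{6}{5} + 2689 = \frac{1524}{5} + 2689 = \frac{14969}{5}$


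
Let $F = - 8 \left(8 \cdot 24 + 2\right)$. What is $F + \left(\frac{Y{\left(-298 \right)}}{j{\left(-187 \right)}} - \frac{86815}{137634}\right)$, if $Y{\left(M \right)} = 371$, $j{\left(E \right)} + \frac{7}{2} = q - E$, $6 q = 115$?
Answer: $- \frac{64886620711}{41840736} \approx -1550.8$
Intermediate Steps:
$q = \frac{115}{6}$ ($q = \frac{1}{6} \cdot 115 = \frac{115}{6} \approx 19.167$)
$j{\left(E \right)} = \frac{47}{3} - E$ ($j{\left(E \right)} = - \frac{7}{2} - \left(- \frac{115}{6} + E\right) = \frac{47}{3} - E$)
$F = -1552$ ($F = - 8 \left(192 + 2\right) = \left(-8\right) 194 = -1552$)
$F + \left(\frac{Y{\left(-298 \right)}}{j{\left(-187 \right)}} - \frac{86815}{137634}\right) = -1552 + \left(\frac{371}{\frac{47}{3} - -187} - \frac{86815}{137634}\right) = -1552 + \left(\frac{371}{\frac{47}{3} + 187} - \frac{86815}{137634}\right) = -1552 - \left(\frac{86815}{137634} - \frac{371}{\frac{608}{3}}\right) = -1552 + \left(371 \cdot \frac{3}{608} - \frac{86815}{137634}\right) = -1552 + \left(\frac{1113}{608} - \frac{86815}{137634}\right) = -1552 + \frac{50201561}{41840736} = - \frac{64886620711}{41840736}$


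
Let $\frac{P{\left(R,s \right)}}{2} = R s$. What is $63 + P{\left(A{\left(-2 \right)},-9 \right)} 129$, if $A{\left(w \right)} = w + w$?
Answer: $9351$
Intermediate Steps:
$A{\left(w \right)} = 2 w$
$P{\left(R,s \right)} = 2 R s$
$63 + P{\left(A{\left(-2 \right)},-9 \right)} 129 = 63 + 2 \cdot 2 \left(-2\right) \left(-9\right) 129 = 63 + 2 \left(-4\right) \left(-9\right) 129 = 63 + 72 \cdot 129 = 63 + 9288 = 9351$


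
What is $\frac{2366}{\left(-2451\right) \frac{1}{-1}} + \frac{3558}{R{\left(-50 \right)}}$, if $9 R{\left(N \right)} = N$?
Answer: $- \frac{39183811}{61275} \approx -639.47$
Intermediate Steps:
$R{\left(N \right)} = \frac{N}{9}$
$\frac{2366}{\left(-2451\right) \frac{1}{-1}} + \frac{3558}{R{\left(-50 \right)}} = \frac{2366}{\left(-2451\right) \frac{1}{-1}} + \frac{3558}{\frac{1}{9} \left(-50\right)} = \frac{2366}{\left(-2451\right) \left(-1\right)} + \frac{3558}{- \frac{50}{9}} = \frac{2366}{2451} + 3558 \left(- \frac{9}{50}\right) = 2366 \cdot \frac{1}{2451} - \frac{16011}{25} = \frac{2366}{2451} - \frac{16011}{25} = - \frac{39183811}{61275}$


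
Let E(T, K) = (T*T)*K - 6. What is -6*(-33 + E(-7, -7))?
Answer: 2292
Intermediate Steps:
E(T, K) = -6 + K*T² (E(T, K) = T²*K - 6 = K*T² - 6 = -6 + K*T²)
-6*(-33 + E(-7, -7)) = -6*(-33 + (-6 - 7*(-7)²)) = -6*(-33 + (-6 - 7*49)) = -6*(-33 + (-6 - 343)) = -6*(-33 - 349) = -6*(-382) = 2292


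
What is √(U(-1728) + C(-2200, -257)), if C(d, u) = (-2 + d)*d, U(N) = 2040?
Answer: 2*√1211610 ≈ 2201.5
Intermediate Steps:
C(d, u) = d*(-2 + d)
√(U(-1728) + C(-2200, -257)) = √(2040 - 2200*(-2 - 2200)) = √(2040 - 2200*(-2202)) = √(2040 + 4844400) = √4846440 = 2*√1211610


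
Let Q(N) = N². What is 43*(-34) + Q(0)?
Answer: -1462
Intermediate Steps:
43*(-34) + Q(0) = 43*(-34) + 0² = -1462 + 0 = -1462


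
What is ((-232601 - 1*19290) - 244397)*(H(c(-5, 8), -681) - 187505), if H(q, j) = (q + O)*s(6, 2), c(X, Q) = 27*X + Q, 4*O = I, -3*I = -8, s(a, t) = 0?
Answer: 93056481440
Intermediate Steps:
I = 8/3 (I = -⅓*(-8) = 8/3 ≈ 2.6667)
O = ⅔ (O = (¼)*(8/3) = ⅔ ≈ 0.66667)
c(X, Q) = Q + 27*X
H(q, j) = 0 (H(q, j) = (q + ⅔)*0 = (⅔ + q)*0 = 0)
((-232601 - 1*19290) - 244397)*(H(c(-5, 8), -681) - 187505) = ((-232601 - 1*19290) - 244397)*(0 - 187505) = ((-232601 - 19290) - 244397)*(-187505) = (-251891 - 244397)*(-187505) = -496288*(-187505) = 93056481440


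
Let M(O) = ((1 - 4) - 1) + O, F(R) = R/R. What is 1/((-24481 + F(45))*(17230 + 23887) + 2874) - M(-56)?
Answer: 60392477159/1006541286 ≈ 60.000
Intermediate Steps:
F(R) = 1
M(O) = -4 + O (M(O) = (-3 - 1) + O = -4 + O)
1/((-24481 + F(45))*(17230 + 23887) + 2874) - M(-56) = 1/((-24481 + 1)*(17230 + 23887) + 2874) - (-4 - 56) = 1/(-24480*41117 + 2874) - 1*(-60) = 1/(-1006544160 + 2874) + 60 = 1/(-1006541286) + 60 = -1/1006541286 + 60 = 60392477159/1006541286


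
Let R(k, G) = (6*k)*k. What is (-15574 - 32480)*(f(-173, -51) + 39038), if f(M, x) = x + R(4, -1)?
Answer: -1878094482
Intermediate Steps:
R(k, G) = 6*k²
f(M, x) = 96 + x (f(M, x) = x + 6*4² = x + 6*16 = x + 96 = 96 + x)
(-15574 - 32480)*(f(-173, -51) + 39038) = (-15574 - 32480)*((96 - 51) + 39038) = -48054*(45 + 39038) = -48054*39083 = -1878094482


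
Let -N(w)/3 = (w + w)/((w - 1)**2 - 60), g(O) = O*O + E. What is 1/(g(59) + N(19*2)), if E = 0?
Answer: 1309/4556401 ≈ 0.00028729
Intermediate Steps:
g(O) = O**2 (g(O) = O*O + 0 = O**2 + 0 = O**2)
N(w) = -6*w/(-60 + (-1 + w)**2) (N(w) = -3*(w + w)/((w - 1)**2 - 60) = -3*2*w/((-1 + w)**2 - 60) = -3*2*w/(-60 + (-1 + w)**2) = -6*w/(-60 + (-1 + w)**2))
1/(g(59) + N(19*2)) = 1/(59**2 - 6*19*2/(-60 + (-1 + 19*2)**2)) = 1/(3481 - 6*38/(-60 + (-1 + 38)**2)) = 1/(3481 - 6*38/(-60 + 37**2)) = 1/(3481 - 6*38/(-60 + 1369)) = 1/(3481 - 6*38/1309) = 1/(3481 - 6*38*1/1309) = 1/(3481 - 228/1309) = 1/(4556401/1309) = 1309/4556401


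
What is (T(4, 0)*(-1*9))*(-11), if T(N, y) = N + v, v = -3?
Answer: 99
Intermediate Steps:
T(N, y) = -3 + N (T(N, y) = N - 3 = -3 + N)
(T(4, 0)*(-1*9))*(-11) = ((-3 + 4)*(-1*9))*(-11) = (1*(-9))*(-11) = -9*(-11) = 99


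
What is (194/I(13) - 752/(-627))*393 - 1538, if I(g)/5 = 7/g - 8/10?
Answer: -210939324/3553 ≈ -59369.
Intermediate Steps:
I(g) = -4 + 35/g (I(g) = 5*(7/g - 8/10) = 5*(7/g - 8*⅒) = 5*(7/g - ⅘) = 5*(-⅘ + 7/g) = -4 + 35/g)
(194/I(13) - 752/(-627))*393 - 1538 = (194/(-4 + 35/13) - 752/(-627))*393 - 1538 = (194/(-4 + 35*(1/13)) - 752*(-1/627))*393 - 1538 = (194/(-4 + 35/13) + 752/627)*393 - 1538 = (194/(-17/13) + 752/627)*393 - 1538 = (194*(-13/17) + 752/627)*393 - 1538 = (-2522/17 + 752/627)*393 - 1538 = -1568510/10659*393 - 1538 = -205474810/3553 - 1538 = -210939324/3553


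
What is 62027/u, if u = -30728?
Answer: -62027/30728 ≈ -2.0186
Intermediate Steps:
62027/u = 62027/(-30728) = 62027*(-1/30728) = -62027/30728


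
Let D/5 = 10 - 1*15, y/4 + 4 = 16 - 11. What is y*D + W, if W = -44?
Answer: -144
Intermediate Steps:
y = 4 (y = -16 + 4*(16 - 11) = -16 + 4*5 = -16 + 20 = 4)
D = -25 (D = 5*(10 - 1*15) = 5*(10 - 15) = 5*(-5) = -25)
y*D + W = 4*(-25) - 44 = -100 - 44 = -144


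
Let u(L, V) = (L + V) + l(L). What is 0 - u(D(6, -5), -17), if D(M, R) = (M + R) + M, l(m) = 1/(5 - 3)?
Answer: 19/2 ≈ 9.5000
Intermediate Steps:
l(m) = ½ (l(m) = 1/2 = ½)
D(M, R) = R + 2*M
u(L, V) = ½ + L + V (u(L, V) = (L + V) + ½ = ½ + L + V)
0 - u(D(6, -5), -17) = 0 - (½ + (-5 + 2*6) - 17) = 0 - (½ + (-5 + 12) - 17) = 0 - (½ + 7 - 17) = 0 - 1*(-19/2) = 0 + 19/2 = 19/2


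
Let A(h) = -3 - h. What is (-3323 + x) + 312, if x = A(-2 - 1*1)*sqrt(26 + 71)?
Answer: -3011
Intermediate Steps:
x = 0 (x = (-3 - (-2 - 1*1))*sqrt(26 + 71) = (-3 - (-2 - 1))*sqrt(97) = (-3 - 1*(-3))*sqrt(97) = (-3 + 3)*sqrt(97) = 0*sqrt(97) = 0)
(-3323 + x) + 312 = (-3323 + 0) + 312 = -3323 + 312 = -3011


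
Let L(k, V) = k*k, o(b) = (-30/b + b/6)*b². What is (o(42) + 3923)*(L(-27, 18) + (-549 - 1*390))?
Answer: -3152310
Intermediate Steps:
o(b) = b²*(-30/b + b/6) (o(b) = (-30/b + b*(⅙))*b² = (-30/b + b/6)*b² = b²*(-30/b + b/6))
L(k, V) = k²
(o(42) + 3923)*(L(-27, 18) + (-549 - 1*390)) = ((⅙)*42*(-180 + 42²) + 3923)*((-27)² + (-549 - 1*390)) = ((⅙)*42*(-180 + 1764) + 3923)*(729 + (-549 - 390)) = ((⅙)*42*1584 + 3923)*(729 - 939) = (11088 + 3923)*(-210) = 15011*(-210) = -3152310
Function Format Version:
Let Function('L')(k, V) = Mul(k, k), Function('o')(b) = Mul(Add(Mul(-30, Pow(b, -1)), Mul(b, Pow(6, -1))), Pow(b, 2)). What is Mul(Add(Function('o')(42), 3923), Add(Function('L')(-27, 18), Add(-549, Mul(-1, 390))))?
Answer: -3152310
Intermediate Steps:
Function('o')(b) = Mul(Pow(b, 2), Add(Mul(-30, Pow(b, -1)), Mul(Rational(1, 6), b))) (Function('o')(b) = Mul(Add(Mul(-30, Pow(b, -1)), Mul(b, Rational(1, 6))), Pow(b, 2)) = Mul(Add(Mul(-30, Pow(b, -1)), Mul(Rational(1, 6), b)), Pow(b, 2)) = Mul(Pow(b, 2), Add(Mul(-30, Pow(b, -1)), Mul(Rational(1, 6), b))))
Function('L')(k, V) = Pow(k, 2)
Mul(Add(Function('o')(42), 3923), Add(Function('L')(-27, 18), Add(-549, Mul(-1, 390)))) = Mul(Add(Mul(Rational(1, 6), 42, Add(-180, Pow(42, 2))), 3923), Add(Pow(-27, 2), Add(-549, Mul(-1, 390)))) = Mul(Add(Mul(Rational(1, 6), 42, Add(-180, 1764)), 3923), Add(729, Add(-549, -390))) = Mul(Add(Mul(Rational(1, 6), 42, 1584), 3923), Add(729, -939)) = Mul(Add(11088, 3923), -210) = Mul(15011, -210) = -3152310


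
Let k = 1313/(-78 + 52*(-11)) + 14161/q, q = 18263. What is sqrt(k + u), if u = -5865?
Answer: I*sqrt(3993082895762)/26090 ≈ 76.591*I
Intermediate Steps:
k = -162359/130450 (k = 1313/(-78 + 52*(-11)) + 14161/18263 = 1313/(-78 - 572) + 14161*(1/18263) = 1313/(-650) + 2023/2609 = 1313*(-1/650) + 2023/2609 = -101/50 + 2023/2609 = -162359/130450 ≈ -1.2446)
sqrt(k + u) = sqrt(-162359/130450 - 5865) = sqrt(-765251609/130450) = I*sqrt(3993082895762)/26090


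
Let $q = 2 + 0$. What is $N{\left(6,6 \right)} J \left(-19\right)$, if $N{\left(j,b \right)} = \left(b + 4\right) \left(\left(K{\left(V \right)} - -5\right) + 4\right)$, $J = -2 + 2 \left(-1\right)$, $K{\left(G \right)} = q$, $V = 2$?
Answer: $8360$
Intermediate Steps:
$q = 2$
$K{\left(G \right)} = 2$
$J = -4$ ($J = -2 - 2 = -4$)
$N{\left(j,b \right)} = 44 + 11 b$ ($N{\left(j,b \right)} = \left(b + 4\right) \left(\left(2 - -5\right) + 4\right) = \left(4 + b\right) \left(\left(2 + 5\right) + 4\right) = \left(4 + b\right) \left(7 + 4\right) = \left(4 + b\right) 11 = 44 + 11 b$)
$N{\left(6,6 \right)} J \left(-19\right) = \left(44 + 11 \cdot 6\right) \left(-4\right) \left(-19\right) = \left(44 + 66\right) \left(-4\right) \left(-19\right) = 110 \left(-4\right) \left(-19\right) = \left(-440\right) \left(-19\right) = 8360$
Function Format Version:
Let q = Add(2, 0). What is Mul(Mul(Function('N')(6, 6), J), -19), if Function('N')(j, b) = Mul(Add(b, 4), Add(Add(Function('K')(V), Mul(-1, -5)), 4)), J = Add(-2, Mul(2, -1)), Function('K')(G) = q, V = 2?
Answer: 8360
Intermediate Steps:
q = 2
Function('K')(G) = 2
J = -4 (J = Add(-2, -2) = -4)
Function('N')(j, b) = Add(44, Mul(11, b)) (Function('N')(j, b) = Mul(Add(b, 4), Add(Add(2, Mul(-1, -5)), 4)) = Mul(Add(4, b), Add(Add(2, 5), 4)) = Mul(Add(4, b), Add(7, 4)) = Mul(Add(4, b), 11) = Add(44, Mul(11, b)))
Mul(Mul(Function('N')(6, 6), J), -19) = Mul(Mul(Add(44, Mul(11, 6)), -4), -19) = Mul(Mul(Add(44, 66), -4), -19) = Mul(Mul(110, -4), -19) = Mul(-440, -19) = 8360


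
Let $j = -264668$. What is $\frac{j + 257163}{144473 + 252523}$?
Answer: $- \frac{7505}{396996} \approx -0.018904$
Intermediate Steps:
$\frac{j + 257163}{144473 + 252523} = \frac{-264668 + 257163}{144473 + 252523} = - \frac{7505}{396996}$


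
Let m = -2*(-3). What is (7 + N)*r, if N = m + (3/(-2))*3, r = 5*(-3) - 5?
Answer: -170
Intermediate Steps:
m = 6
r = -20 (r = -15 - 5 = -20)
N = 3/2 (N = 6 + (3/(-2))*3 = 6 + (3*(-½))*3 = 6 - 3/2*3 = 6 - 9/2 = 3/2 ≈ 1.5000)
(7 + N)*r = (7 + 3/2)*(-20) = (17/2)*(-20) = -170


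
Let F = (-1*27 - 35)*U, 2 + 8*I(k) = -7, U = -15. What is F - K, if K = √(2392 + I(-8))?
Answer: 930 - √38254/4 ≈ 881.10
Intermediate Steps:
I(k) = -9/8 (I(k) = -¼ + (⅛)*(-7) = -¼ - 7/8 = -9/8)
F = 930 (F = (-1*27 - 35)*(-15) = (-27 - 35)*(-15) = -62*(-15) = 930)
K = √38254/4 (K = √(2392 - 9/8) = √(19127/8) = √38254/4 ≈ 48.897)
F - K = 930 - √38254/4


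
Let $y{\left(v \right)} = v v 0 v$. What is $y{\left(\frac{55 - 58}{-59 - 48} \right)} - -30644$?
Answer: $30644$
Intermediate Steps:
$y{\left(v \right)} = 0$ ($y{\left(v \right)} = v^{2} \cdot 0 = 0$)
$y{\left(\frac{55 - 58}{-59 - 48} \right)} - -30644 = 0 - -30644 = 0 + 30644 = 30644$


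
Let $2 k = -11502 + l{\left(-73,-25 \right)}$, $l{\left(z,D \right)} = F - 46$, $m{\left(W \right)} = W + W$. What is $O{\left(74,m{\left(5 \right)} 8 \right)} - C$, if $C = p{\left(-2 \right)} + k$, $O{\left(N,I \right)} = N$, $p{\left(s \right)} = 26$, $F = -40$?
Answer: $5842$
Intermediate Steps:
$m{\left(W \right)} = 2 W$
$l{\left(z,D \right)} = -86$ ($l{\left(z,D \right)} = -40 - 46 = -86$)
$k = -5794$ ($k = \frac{-11502 - 86}{2} = \frac{1}{2} \left(-11588\right) = -5794$)
$C = -5768$ ($C = 26 - 5794 = -5768$)
$O{\left(74,m{\left(5 \right)} 8 \right)} - C = 74 - -5768 = 74 + 5768 = 5842$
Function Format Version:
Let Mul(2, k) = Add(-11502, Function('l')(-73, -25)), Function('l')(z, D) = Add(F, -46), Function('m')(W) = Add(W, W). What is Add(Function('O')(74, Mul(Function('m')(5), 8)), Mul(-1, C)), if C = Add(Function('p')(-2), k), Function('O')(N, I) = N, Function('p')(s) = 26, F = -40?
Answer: 5842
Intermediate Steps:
Function('m')(W) = Mul(2, W)
Function('l')(z, D) = -86 (Function('l')(z, D) = Add(-40, -46) = -86)
k = -5794 (k = Mul(Rational(1, 2), Add(-11502, -86)) = Mul(Rational(1, 2), -11588) = -5794)
C = -5768 (C = Add(26, -5794) = -5768)
Add(Function('O')(74, Mul(Function('m')(5), 8)), Mul(-1, C)) = Add(74, Mul(-1, -5768)) = Add(74, 5768) = 5842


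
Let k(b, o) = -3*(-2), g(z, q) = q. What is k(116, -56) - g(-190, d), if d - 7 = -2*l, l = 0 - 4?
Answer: -9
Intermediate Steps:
l = -4
d = 15 (d = 7 - 2*(-4) = 7 + 8 = 15)
k(b, o) = 6
k(116, -56) - g(-190, d) = 6 - 1*15 = 6 - 15 = -9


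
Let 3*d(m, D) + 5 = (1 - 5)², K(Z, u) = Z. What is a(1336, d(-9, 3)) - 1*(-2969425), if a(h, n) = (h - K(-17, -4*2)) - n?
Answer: 8912323/3 ≈ 2.9708e+6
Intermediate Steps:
d(m, D) = 11/3 (d(m, D) = -5/3 + (1 - 5)²/3 = -5/3 + (⅓)*(-4)² = -5/3 + (⅓)*16 = -5/3 + 16/3 = 11/3)
a(h, n) = 17 + h - n (a(h, n) = (h - 1*(-17)) - n = (h + 17) - n = (17 + h) - n = 17 + h - n)
a(1336, d(-9, 3)) - 1*(-2969425) = (17 + 1336 - 1*11/3) - 1*(-2969425) = (17 + 1336 - 11/3) + 2969425 = 4048/3 + 2969425 = 8912323/3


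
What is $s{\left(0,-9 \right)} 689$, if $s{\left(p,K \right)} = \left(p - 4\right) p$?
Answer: $0$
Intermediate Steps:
$s{\left(p,K \right)} = p \left(-4 + p\right)$ ($s{\left(p,K \right)} = \left(-4 + p\right) p = p \left(-4 + p\right)$)
$s{\left(0,-9 \right)} 689 = 0 \left(-4 + 0\right) 689 = 0 \left(-4\right) 689 = 0 \cdot 689 = 0$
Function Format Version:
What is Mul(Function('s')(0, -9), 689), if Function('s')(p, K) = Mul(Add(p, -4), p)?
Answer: 0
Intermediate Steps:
Function('s')(p, K) = Mul(p, Add(-4, p)) (Function('s')(p, K) = Mul(Add(-4, p), p) = Mul(p, Add(-4, p)))
Mul(Function('s')(0, -9), 689) = Mul(Mul(0, Add(-4, 0)), 689) = Mul(Mul(0, -4), 689) = Mul(0, 689) = 0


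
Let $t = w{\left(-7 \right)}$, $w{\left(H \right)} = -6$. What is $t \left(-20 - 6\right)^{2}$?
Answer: $-4056$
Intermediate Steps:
$t = -6$
$t \left(-20 - 6\right)^{2} = - 6 \left(-20 - 6\right)^{2} = - 6 \left(-26\right)^{2} = \left(-6\right) 676 = -4056$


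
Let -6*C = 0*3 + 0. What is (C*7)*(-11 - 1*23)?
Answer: 0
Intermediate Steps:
C = 0 (C = -(0*3 + 0)/6 = -(0 + 0)/6 = -⅙*0 = 0)
(C*7)*(-11 - 1*23) = (0*7)*(-11 - 1*23) = 0*(-11 - 23) = 0*(-34) = 0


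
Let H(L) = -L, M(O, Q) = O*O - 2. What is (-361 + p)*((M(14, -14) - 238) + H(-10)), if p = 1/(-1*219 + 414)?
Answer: 2393396/195 ≈ 12274.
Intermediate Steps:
M(O, Q) = -2 + O² (M(O, Q) = O² - 2 = -2 + O²)
p = 1/195 (p = 1/(-219 + 414) = 1/195 ≈ 0.0051282)
(-361 + p)*((M(14, -14) - 238) + H(-10)) = (-361 + 1/195)*(((-2 + 14²) - 238) - 1*(-10)) = -70394*(((-2 + 196) - 238) + 10)/195 = -70394*((194 - 238) + 10)/195 = -70394*(-44 + 10)/195 = -70394/195*(-34) = 2393396/195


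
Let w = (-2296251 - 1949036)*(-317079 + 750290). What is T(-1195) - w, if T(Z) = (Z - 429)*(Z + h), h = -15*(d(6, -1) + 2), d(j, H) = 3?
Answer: 1839107089037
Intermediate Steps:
h = -75 (h = -15*(3 + 2) = -15*5 = -75)
T(Z) = (-429 + Z)*(-75 + Z) (T(Z) = (Z - 429)*(Z - 75) = (-429 + Z)*(-75 + Z))
w = -1839105026557 (w = -4245287*433211 = -1839105026557)
T(-1195) - w = (32175 + (-1195)**2 - 504*(-1195)) - 1*(-1839105026557) = (32175 + 1428025 + 602280) + 1839105026557 = 2062480 + 1839105026557 = 1839107089037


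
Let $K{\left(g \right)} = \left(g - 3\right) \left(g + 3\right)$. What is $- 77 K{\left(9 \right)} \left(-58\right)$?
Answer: $321552$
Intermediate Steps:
$K{\left(g \right)} = \left(-3 + g\right) \left(3 + g\right)$
$- 77 K{\left(9 \right)} \left(-58\right) = - 77 \left(-9 + 9^{2}\right) \left(-58\right) = - 77 \left(-9 + 81\right) \left(-58\right) = \left(-77\right) 72 \left(-58\right) = \left(-5544\right) \left(-58\right) = 321552$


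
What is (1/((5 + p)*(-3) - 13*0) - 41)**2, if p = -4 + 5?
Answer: 546121/324 ≈ 1685.6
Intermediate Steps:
p = 1
(1/((5 + p)*(-3) - 13*0) - 41)**2 = (1/((5 + 1)*(-3) - 13*0) - 41)**2 = (1/(6*(-3) + 0) - 41)**2 = (1/(-18 + 0) - 41)**2 = (1/(-18) - 41)**2 = (-1/18 - 41)**2 = (-739/18)**2 = 546121/324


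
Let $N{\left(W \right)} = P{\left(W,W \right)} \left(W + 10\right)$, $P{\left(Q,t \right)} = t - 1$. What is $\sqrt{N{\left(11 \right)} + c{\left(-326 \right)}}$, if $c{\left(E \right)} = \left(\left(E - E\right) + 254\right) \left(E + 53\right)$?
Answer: $2 i \sqrt{17283} \approx 262.93 i$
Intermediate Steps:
$c{\left(E \right)} = 13462 + 254 E$ ($c{\left(E \right)} = \left(0 + 254\right) \left(53 + E\right) = 254 \left(53 + E\right) = 13462 + 254 E$)
$P{\left(Q,t \right)} = -1 + t$
$N{\left(W \right)} = \left(-1 + W\right) \left(10 + W\right)$ ($N{\left(W \right)} = \left(-1 + W\right) \left(W + 10\right) = \left(-1 + W\right) \left(10 + W\right)$)
$\sqrt{N{\left(11 \right)} + c{\left(-326 \right)}} = \sqrt{\left(-1 + 11\right) \left(10 + 11\right) + \left(13462 + 254 \left(-326\right)\right)} = \sqrt{10 \cdot 21 + \left(13462 - 82804\right)} = \sqrt{210 - 69342} = \sqrt{-69132} = 2 i \sqrt{17283}$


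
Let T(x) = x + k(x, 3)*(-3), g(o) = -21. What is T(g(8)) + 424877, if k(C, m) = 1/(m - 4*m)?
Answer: 1274569/3 ≈ 4.2486e+5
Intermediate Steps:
k(C, m) = -1/(3*m) (k(C, m) = 1/(-3*m) = -1/(3*m))
T(x) = 1/3 + x (T(x) = x - 1/3/3*(-3) = x - 1/3*1/3*(-3) = x - 1/9*(-3) = x + 1/3 = 1/3 + x)
T(g(8)) + 424877 = (1/3 - 21) + 424877 = -62/3 + 424877 = 1274569/3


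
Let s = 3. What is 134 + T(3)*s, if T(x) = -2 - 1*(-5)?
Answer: 143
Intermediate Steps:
T(x) = 3 (T(x) = -2 + 5 = 3)
134 + T(3)*s = 134 + 3*3 = 134 + 9 = 143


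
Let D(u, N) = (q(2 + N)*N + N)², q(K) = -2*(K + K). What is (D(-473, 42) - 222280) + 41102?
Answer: 53841322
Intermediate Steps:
q(K) = -4*K
D(u, N) = (N + N*(-8 - 4*N))² (D(u, N) = ((-4*(2 + N))*N + N)² = ((-8 - 4*N)*N + N)² = (N*(-8 - 4*N) + N)² = (N + N*(-8 - 4*N))²)
(D(-473, 42) - 222280) + 41102 = (42²*(7 + 4*42)² - 222280) + 41102 = (1764*(7 + 168)² - 222280) + 41102 = (1764*175² - 222280) + 41102 = (1764*30625 - 222280) + 41102 = (54022500 - 222280) + 41102 = 53800220 + 41102 = 53841322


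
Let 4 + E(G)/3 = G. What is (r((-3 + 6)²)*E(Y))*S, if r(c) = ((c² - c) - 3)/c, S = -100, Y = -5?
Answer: 20700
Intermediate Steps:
E(G) = -12 + 3*G
r(c) = (-3 + c² - c)/c
(r((-3 + 6)²)*E(Y))*S = ((-1 + (-3 + 6)² - 3/(-3 + 6)²)*(-12 + 3*(-5)))*(-100) = ((-1 + 3² - 3/(3²))*(-12 - 15))*(-100) = ((-1 + 9 - 3/9)*(-27))*(-100) = ((-1 + 9 - 3*⅑)*(-27))*(-100) = ((-1 + 9 - ⅓)*(-27))*(-100) = ((23/3)*(-27))*(-100) = -207*(-100) = 20700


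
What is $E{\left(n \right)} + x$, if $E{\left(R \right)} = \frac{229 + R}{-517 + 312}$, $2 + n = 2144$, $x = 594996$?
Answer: $\frac{121971809}{205} \approx 5.9498 \cdot 10^{5}$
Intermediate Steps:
$n = 2142$ ($n = -2 + 2144 = 2142$)
$E{\left(R \right)} = - \frac{229}{205} - \frac{R}{205}$ ($E{\left(R \right)} = \frac{229 + R}{-205} = \left(229 + R\right) \left(- \frac{1}{205}\right) = - \frac{229}{205} - \frac{R}{205}$)
$E{\left(n \right)} + x = \left(- \frac{229}{205} - \frac{2142}{205}\right) + 594996 = - \frac{2371}{205} + 594996 = \frac{121971809}{205}$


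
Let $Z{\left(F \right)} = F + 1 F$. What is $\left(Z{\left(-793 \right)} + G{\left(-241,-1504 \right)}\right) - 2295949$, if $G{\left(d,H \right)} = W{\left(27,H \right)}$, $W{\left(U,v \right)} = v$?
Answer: $-2299039$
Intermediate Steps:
$Z{\left(F \right)} = 2 F$ ($Z{\left(F \right)} = F + F = 2 F$)
$G{\left(d,H \right)} = H$
$\left(Z{\left(-793 \right)} + G{\left(-241,-1504 \right)}\right) - 2295949 = \left(2 \left(-793\right) - 1504\right) - 2295949 = \left(-1586 - 1504\right) - 2295949 = -3090 - 2295949 = -2299039$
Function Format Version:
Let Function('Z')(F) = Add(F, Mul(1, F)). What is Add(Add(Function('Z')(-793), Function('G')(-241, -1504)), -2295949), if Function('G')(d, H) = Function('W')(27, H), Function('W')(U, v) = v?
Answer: -2299039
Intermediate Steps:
Function('Z')(F) = Mul(2, F) (Function('Z')(F) = Add(F, F) = Mul(2, F))
Function('G')(d, H) = H
Add(Add(Function('Z')(-793), Function('G')(-241, -1504)), -2295949) = Add(Add(Mul(2, -793), -1504), -2295949) = Add(Add(-1586, -1504), -2295949) = Add(-3090, -2295949) = -2299039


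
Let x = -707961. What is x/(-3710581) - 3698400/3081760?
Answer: -72134042994/71469500641 ≈ -1.0093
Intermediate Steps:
x/(-3710581) - 3698400/3081760 = -707961/(-3710581) - 3698400/3081760 = -707961*(-1/3710581) - 3698400*1/3081760 = 707961/3710581 - 23115/19261 = -72134042994/71469500641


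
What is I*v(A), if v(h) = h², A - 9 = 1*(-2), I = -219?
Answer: -10731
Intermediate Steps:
A = 7 (A = 9 + 1*(-2) = 9 - 2 = 7)
I*v(A) = -219*7² = -219*49 = -10731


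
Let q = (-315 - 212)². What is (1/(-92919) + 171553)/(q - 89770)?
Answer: 15940533206/17464962321 ≈ 0.91271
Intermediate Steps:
q = 277729 (q = (-527)² = 277729)
(1/(-92919) + 171553)/(q - 89770) = (1/(-92919) + 171553)/(277729 - 89770) = (-1/92919 + 171553)/187959 = (15940533206/92919)*(1/187959) = 15940533206/17464962321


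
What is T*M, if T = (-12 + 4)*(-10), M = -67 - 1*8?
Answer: -6000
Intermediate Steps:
M = -75 (M = -67 - 8 = -75)
T = 80 (T = -8*(-10) = 80)
T*M = 80*(-75) = -6000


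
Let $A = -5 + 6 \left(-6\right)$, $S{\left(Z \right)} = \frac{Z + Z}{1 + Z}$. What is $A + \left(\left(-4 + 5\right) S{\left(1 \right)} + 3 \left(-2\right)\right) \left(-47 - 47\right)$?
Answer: $429$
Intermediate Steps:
$S{\left(Z \right)} = \frac{2 Z}{1 + Z}$
$A = -41$ ($A = -5 - 36 = -41$)
$A + \left(\left(-4 + 5\right) S{\left(1 \right)} + 3 \left(-2\right)\right) \left(-47 - 47\right) = -41 + \left(\left(-4 + 5\right) 2 \cdot 1 \frac{1}{1 + 1} + 3 \left(-2\right)\right) \left(-47 - 47\right) = -41 + \left(1 \cdot 2 \cdot 1 \cdot \frac{1}{2} - 6\right) \left(-94\right) = -41 + \left(1 \cdot 1 - 6\right) \left(-94\right) = -41 + \left(1 - 6\right) \left(-94\right) = -41 - -470 = -41 + 470 = 429$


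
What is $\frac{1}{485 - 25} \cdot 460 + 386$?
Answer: $387$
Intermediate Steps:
$\frac{1}{485 - 25} \cdot 460 + 386 = \frac{1}{460} \cdot 460 + 386 = 1 + 386 = 387$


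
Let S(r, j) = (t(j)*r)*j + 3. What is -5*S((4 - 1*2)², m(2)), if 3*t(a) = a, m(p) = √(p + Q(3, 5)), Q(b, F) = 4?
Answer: -55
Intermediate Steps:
m(p) = √(4 + p) (m(p) = √(p + 4) = √(4 + p))
t(a) = a/3
S(r, j) = 3 + r*j²/3 (S(r, j) = ((j/3)*r)*j + 3 = (j*r/3)*j + 3 = r*j²/3 + 3 = 3 + r*j²/3)
-5*S((4 - 1*2)², m(2)) = -5*(3 + (4 - 1*2)²*(√(4 + 2))²/3) = -5*(3 + (4 - 2)²*(√6)²/3) = -5*(3 + (⅓)*2²*6) = -5*(3 + (⅓)*4*6) = -5*(3 + 8) = -5*11 = -55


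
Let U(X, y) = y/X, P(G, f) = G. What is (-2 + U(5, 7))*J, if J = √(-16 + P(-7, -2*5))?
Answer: -3*I*√23/5 ≈ -2.8775*I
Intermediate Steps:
U(X, y) = y/X
J = I*√23 (J = √(-16 - 7) = √(-23) = I*√23 ≈ 4.7958*I)
(-2 + U(5, 7))*J = (-2 + 7/5)*(I*√23) = -3*I*√23/5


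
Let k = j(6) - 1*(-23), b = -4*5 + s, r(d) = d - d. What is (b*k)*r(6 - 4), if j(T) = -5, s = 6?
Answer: 0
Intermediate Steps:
r(d) = 0
b = -14 (b = -4*5 + 6 = -20 + 6 = -14)
k = 18 (k = -5 - 1*(-23) = -5 + 23 = 18)
(b*k)*r(6 - 4) = -14*18*0 = -252*0 = 0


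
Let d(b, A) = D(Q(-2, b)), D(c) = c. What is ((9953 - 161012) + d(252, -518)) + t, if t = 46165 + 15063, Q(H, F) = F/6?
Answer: -89789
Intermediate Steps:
Q(H, F) = F/6 (Q(H, F) = F*(1/6) = F/6)
t = 61228
d(b, A) = b/6
((9953 - 161012) + d(252, -518)) + t = ((9953 - 161012) + (1/6)*252) + 61228 = (-151059 + 42) + 61228 = -151017 + 61228 = -89789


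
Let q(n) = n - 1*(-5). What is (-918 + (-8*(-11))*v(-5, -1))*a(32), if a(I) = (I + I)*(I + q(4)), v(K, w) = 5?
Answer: -1254272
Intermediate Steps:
q(n) = 5 + n (q(n) = n + 5 = 5 + n)
a(I) = 2*I*(9 + I) (a(I) = (I + I)*(I + (5 + 4)) = (2*I)*(I + 9) = (2*I)*(9 + I) = 2*I*(9 + I))
(-918 + (-8*(-11))*v(-5, -1))*a(32) = (-918 - 8*(-11)*5)*(2*32*(9 + 32)) = (-918 + 88*5)*(2*32*41) = (-918 + 440)*2624 = -478*2624 = -1254272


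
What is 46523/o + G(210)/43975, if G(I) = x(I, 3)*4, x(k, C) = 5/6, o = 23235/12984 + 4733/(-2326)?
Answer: -6178624145586166/32579591145 ≈ -1.8965e+5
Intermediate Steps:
o = -1234777/5033464 (o = 23235*(1/12984) + 4733*(-1/2326) = 7745/4328 - 4733/2326 = -1234777/5033464 ≈ -0.24531)
x(k, C) = ⅚ (x(k, C) = 5*(⅙) = ⅚)
G(I) = 10/3 (G(I) = (⅚)*4 = 10/3)
46523/o + G(210)/43975 = 46523/(-1234777/5033464) + (10/3)/43975 = 46523*(-5033464/1234777) + (10/3)*(1/43975) = -234171845672/1234777 + 2/26385 = -6178624145586166/32579591145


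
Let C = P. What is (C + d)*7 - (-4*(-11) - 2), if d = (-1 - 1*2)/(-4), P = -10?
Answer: -427/4 ≈ -106.75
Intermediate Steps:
C = -10
d = ¾ (d = (-1 - 2)*(-¼) = -3*(-¼) = ¾ ≈ 0.75000)
(C + d)*7 - (-4*(-11) - 2) = (-10 + ¾)*7 - (-4*(-11) - 2) = -37/4*7 - (44 - 2) = -259/4 - 1*42 = -259/4 - 42 = -427/4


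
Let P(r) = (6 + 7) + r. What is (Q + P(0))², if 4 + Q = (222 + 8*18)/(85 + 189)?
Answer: 2005056/18769 ≈ 106.83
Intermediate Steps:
P(r) = 13 + r
Q = -365/137 (Q = -4 + (222 + 8*18)/(85 + 189) = -4 + (222 + 144)/274 = -4 + 366*(1/274) = -4 + 183/137 = -365/137 ≈ -2.6642)
(Q + P(0))² = (-365/137 + (13 + 0))² = (-365/137 + 13)² = (1416/137)² = 2005056/18769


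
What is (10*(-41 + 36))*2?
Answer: -100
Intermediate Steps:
(10*(-41 + 36))*2 = (10*(-5))*2 = -50*2 = -100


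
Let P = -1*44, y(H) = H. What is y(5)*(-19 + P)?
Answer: -315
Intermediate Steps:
P = -44
y(5)*(-19 + P) = 5*(-19 - 44) = 5*(-63) = -315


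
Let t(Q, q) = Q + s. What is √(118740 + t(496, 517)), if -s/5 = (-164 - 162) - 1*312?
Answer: √122426 ≈ 349.89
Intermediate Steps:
s = 3190 (s = -5*((-164 - 162) - 1*312) = -5*(-326 - 312) = -5*(-638) = 3190)
t(Q, q) = 3190 + Q (t(Q, q) = Q + 3190 = 3190 + Q)
√(118740 + t(496, 517)) = √(118740 + (3190 + 496)) = √(118740 + 3686) = √122426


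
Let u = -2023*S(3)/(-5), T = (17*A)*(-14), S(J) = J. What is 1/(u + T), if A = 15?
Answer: -5/11781 ≈ -0.00042441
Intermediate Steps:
T = -3570 (T = (17*15)*(-14) = 255*(-14) = -3570)
u = 6069/5 (u = -6069/(-5) = -6069*(-1)/5 = -2023*(-⅗) = 6069/5 ≈ 1213.8)
1/(u + T) = 1/(6069/5 - 3570) = 1/(-11781/5) = -5/11781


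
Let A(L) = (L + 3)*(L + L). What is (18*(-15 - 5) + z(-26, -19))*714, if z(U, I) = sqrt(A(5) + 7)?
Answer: -257040 + 714*sqrt(87) ≈ -2.5038e+5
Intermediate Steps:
A(L) = 2*L*(3 + L) (A(L) = (3 + L)*(2*L) = 2*L*(3 + L))
z(U, I) = sqrt(87) (z(U, I) = sqrt(2*5*(3 + 5) + 7) = sqrt(2*5*8 + 7) = sqrt(80 + 7) = sqrt(87))
(18*(-15 - 5) + z(-26, -19))*714 = (18*(-15 - 5) + sqrt(87))*714 = (18*(-20) + sqrt(87))*714 = (-360 + sqrt(87))*714 = -257040 + 714*sqrt(87)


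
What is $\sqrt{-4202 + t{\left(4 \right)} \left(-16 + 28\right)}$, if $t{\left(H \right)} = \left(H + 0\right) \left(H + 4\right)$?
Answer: $i \sqrt{3818} \approx 61.79 i$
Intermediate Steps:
$t{\left(H \right)} = H \left(4 + H\right)$
$\sqrt{-4202 + t{\left(4 \right)} \left(-16 + 28\right)} = \sqrt{-4202 + 4 \left(4 + 4\right) \left(-16 + 28\right)} = \sqrt{-4202 + 4 \cdot 8 \cdot 12} = \sqrt{-4202 + 32 \cdot 12} = \sqrt{-4202 + 384} = \sqrt{-3818} = i \sqrt{3818}$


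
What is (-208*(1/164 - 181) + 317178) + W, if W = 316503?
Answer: 27524437/41 ≈ 6.7133e+5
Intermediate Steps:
(-208*(1/164 - 181) + 317178) + W = (-208*(1/164 - 181) + 317178) + 316503 = (-208*(-29683/164) + 317178) + 316503 = (1543516/41 + 317178) + 316503 = 14547814/41 + 316503 = 27524437/41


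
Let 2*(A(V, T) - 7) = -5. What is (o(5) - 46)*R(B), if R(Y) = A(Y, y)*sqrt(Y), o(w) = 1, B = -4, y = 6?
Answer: -405*I ≈ -405.0*I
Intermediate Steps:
A(V, T) = 9/2 (A(V, T) = 7 + (1/2)*(-5) = 7 - 5/2 = 9/2)
R(Y) = 9*sqrt(Y)/2
(o(5) - 46)*R(B) = (1 - 46)*(9*sqrt(-4)/2) = -405*2*I/2 = -405*I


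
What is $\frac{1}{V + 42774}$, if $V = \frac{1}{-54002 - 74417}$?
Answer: $\frac{128419}{5492994305} \approx 2.3379 \cdot 10^{-5}$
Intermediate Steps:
$V = - \frac{1}{128419}$ ($V = \frac{1}{-128419} = - \frac{1}{128419} \approx -7.787 \cdot 10^{-6}$)
$\frac{1}{V + 42774} = \frac{1}{- \frac{1}{128419} + 42774} = \frac{1}{\frac{5492994305}{128419}} = \frac{128419}{5492994305}$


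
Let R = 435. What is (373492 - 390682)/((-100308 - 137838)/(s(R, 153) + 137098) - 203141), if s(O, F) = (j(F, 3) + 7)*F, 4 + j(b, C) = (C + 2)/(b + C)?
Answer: 122963834610/1453124444471 ≈ 0.084620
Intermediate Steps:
j(b, C) = -4 + (2 + C)/(C + b) (j(b, C) = -4 + (C + 2)/(b + C) = -4 + (2 + C)/(C + b))
s(O, F) = F*(7 + (-7 - 4*F)/(3 + F)) (s(O, F) = ((2 - 4*F - 3*3)/(3 + F) + 7)*F = ((2 - 4*F - 9)/(3 + F) + 7)*F = ((-7 - 4*F)/(3 + F) + 7)*F = (7 + (-7 - 4*F)/(3 + F))*F = F*(7 + (-7 - 4*F)/(3 + F)))
(373492 - 390682)/((-100308 - 137838)/(s(R, 153) + 137098) - 203141) = (373492 - 390682)/((-100308 - 137838)/(153*(14 + 3*153)/(3 + 153) + 137098) - 203141) = -17190/(-238146/(153*(14 + 459)/156 + 137098) - 203141) = -17190/(-238146/(153*(1/156)*473 + 137098) - 203141) = -17190/(-238146/(24123/52 + 137098) - 203141) = -17190/(-238146/7153219/52 - 203141) = -17190/(-238146*52/7153219 - 203141) = -17190/(-12383592/7153219 - 203141) = -17190/(-1453124444471/7153219) = -17190*(-7153219/1453124444471) = 122963834610/1453124444471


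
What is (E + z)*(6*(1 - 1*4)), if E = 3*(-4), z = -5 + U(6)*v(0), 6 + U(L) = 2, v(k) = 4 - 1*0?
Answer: 594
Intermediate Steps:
v(k) = 4 (v(k) = 4 + 0 = 4)
U(L) = -4 (U(L) = -6 + 2 = -4)
z = -21 (z = -5 - 4*4 = -5 - 16 = -21)
E = -12
(E + z)*(6*(1 - 1*4)) = (-12 - 21)*(6*(1 - 1*4)) = -198*(1 - 4) = -198*(-3) = -33*(-18) = 594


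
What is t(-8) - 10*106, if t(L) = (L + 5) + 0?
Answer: -1063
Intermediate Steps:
t(L) = 5 + L (t(L) = (5 + L) + 0 = 5 + L)
t(-8) - 10*106 = (5 - 8) - 10*106 = -3 - 1060 = -1063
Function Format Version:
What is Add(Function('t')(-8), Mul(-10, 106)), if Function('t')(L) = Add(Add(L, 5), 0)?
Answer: -1063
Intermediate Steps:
Function('t')(L) = Add(5, L) (Function('t')(L) = Add(Add(5, L), 0) = Add(5, L))
Add(Function('t')(-8), Mul(-10, 106)) = Add(Add(5, -8), Mul(-10, 106)) = Add(-3, -1060) = -1063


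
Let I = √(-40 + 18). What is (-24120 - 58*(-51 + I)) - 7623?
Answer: -28785 - 58*I*√22 ≈ -28785.0 - 272.04*I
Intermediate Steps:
I = I*√22 (I = √(-22) = I*√22 ≈ 4.6904*I)
(-24120 - 58*(-51 + I)) - 7623 = (-24120 - 58*(-51 + I*√22)) - 7623 = (-24120 + (2958 - 58*I*√22)) - 7623 = (-21162 - 58*I*√22) - 7623 = -28785 - 58*I*√22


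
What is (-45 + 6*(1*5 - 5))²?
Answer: 2025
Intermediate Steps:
(-45 + 6*(1*5 - 5))² = (-45 + 6*(5 - 5))² = (-45 + 6*0)² = (-45 + 0)² = (-45)² = 2025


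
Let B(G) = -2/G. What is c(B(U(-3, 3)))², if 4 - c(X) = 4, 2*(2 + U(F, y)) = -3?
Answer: 0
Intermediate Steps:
U(F, y) = -7/2 (U(F, y) = -2 + (½)*(-3) = -2 - 3/2 = -7/2)
c(X) = 0 (c(X) = 4 - 1*4 = 4 - 4 = 0)
c(B(U(-3, 3)))² = 0² = 0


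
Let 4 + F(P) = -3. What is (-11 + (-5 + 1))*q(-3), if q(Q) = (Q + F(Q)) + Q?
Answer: 195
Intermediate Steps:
F(P) = -7 (F(P) = -4 - 3 = -7)
q(Q) = -7 + 2*Q (q(Q) = (Q - 7) + Q = (-7 + Q) + Q = -7 + 2*Q)
(-11 + (-5 + 1))*q(-3) = (-11 + (-5 + 1))*(-7 + 2*(-3)) = (-11 - 4)*(-7 - 6) = -15*(-13) = 195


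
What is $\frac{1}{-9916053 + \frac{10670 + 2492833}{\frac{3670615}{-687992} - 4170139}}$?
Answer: $- \frac{318780660167}{3161046112967631515} \approx -1.0085 \cdot 10^{-7}$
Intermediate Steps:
$\frac{1}{-9916053 + \frac{10670 + 2492833}{\frac{3670615}{-687992} - 4170139}} = \frac{1}{-9916053 + \frac{2503503}{3670615 \left(- \frac{1}{687992}\right) - 4170139}} = \frac{1}{-9916053 + \frac{2503503}{- \frac{3670615}{687992} - 4170139}} = \frac{1}{-9916053 + \frac{2503503}{- \frac{2869025941503}{687992}}} = \frac{1}{-9916053 + 2503503 \left(- \frac{687992}{2869025941503}\right)} = \frac{1}{-9916053 - \frac{191376670664}{318780660167}} = \frac{1}{- \frac{3161046112967631515}{318780660167}} = - \frac{318780660167}{3161046112967631515}$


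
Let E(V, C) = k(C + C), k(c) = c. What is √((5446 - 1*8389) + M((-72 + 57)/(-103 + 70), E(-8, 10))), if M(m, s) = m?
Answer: 68*I*√77/11 ≈ 54.245*I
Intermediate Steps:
E(V, C) = 2*C (E(V, C) = C + C = 2*C)
√((5446 - 1*8389) + M((-72 + 57)/(-103 + 70), E(-8, 10))) = √((5446 - 1*8389) + (-72 + 57)/(-103 + 70)) = √((5446 - 8389) - 15/(-33)) = √(-2943 - 15*(-1/33)) = √(-2943 + 5/11) = √(-32368/11) = 68*I*√77/11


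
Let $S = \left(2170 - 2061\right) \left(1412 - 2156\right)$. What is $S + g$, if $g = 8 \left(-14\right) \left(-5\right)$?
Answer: $-80536$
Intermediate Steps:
$g = 560$ ($g = \left(-112\right) \left(-5\right) = 560$)
$S = -81096$ ($S = 109 \left(-744\right) = -81096$)
$S + g = -81096 + 560 = -80536$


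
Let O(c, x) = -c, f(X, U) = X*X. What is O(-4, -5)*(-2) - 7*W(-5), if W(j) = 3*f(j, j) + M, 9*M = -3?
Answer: -1592/3 ≈ -530.67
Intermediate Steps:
f(X, U) = X²
M = -⅓ (M = (⅑)*(-3) = -⅓ ≈ -0.33333)
W(j) = -⅓ + 3*j² (W(j) = 3*j² - ⅓ = -⅓ + 3*j²)
O(-4, -5)*(-2) - 7*W(-5) = -1*(-4)*(-2) - 7*(-⅓ + 3*(-5)²) = 4*(-2) - 7*(-⅓ + 3*25) = -8 - 7*(-⅓ + 75) = -8 - 7*224/3 = -8 - 1568/3 = -1592/3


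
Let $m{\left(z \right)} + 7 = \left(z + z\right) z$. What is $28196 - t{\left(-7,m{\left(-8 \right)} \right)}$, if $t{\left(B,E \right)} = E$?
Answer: $28075$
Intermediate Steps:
$m{\left(z \right)} = -7 + 2 z^{2}$ ($m{\left(z \right)} = -7 + \left(z + z\right) z = -7 + 2 z z = -7 + 2 z^{2}$)
$28196 - t{\left(-7,m{\left(-8 \right)} \right)} = 28196 - \left(-7 + 2 \left(-8\right)^{2}\right) = 28196 - \left(-7 + 2 \cdot 64\right) = 28196 - \left(-7 + 128\right) = 28196 - 121 = 28075$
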